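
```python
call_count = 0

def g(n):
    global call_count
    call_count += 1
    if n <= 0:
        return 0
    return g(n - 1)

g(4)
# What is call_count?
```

Linear recursion stepping by 1: 5 calls from n=4 down to ≤0.

Answer: 5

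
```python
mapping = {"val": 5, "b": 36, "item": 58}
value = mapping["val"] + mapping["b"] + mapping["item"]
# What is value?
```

Trace:
`mapping = {"val": 5, "b": 36, "item": 58}` → mapping = {'val': 5, 'b': 36, 'item': 58}
`value = mapping["val"] + mapping["b"] + mapping["item"]` → value = 99
So value = 99

Answer: 99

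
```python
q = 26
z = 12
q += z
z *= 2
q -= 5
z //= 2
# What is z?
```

Trace:
`q = 26` → q = 26
`z = 12` → z = 12
`q += z` → q = 38
`z *= 2` → z = 24
`q -= 5` → q = 33
`z //= 2` → z = 12
So z = 12

Answer: 12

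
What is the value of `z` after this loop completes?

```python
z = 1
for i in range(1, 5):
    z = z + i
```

Start at 1, add 1 through 4
`z` takes the values: 1 → 2 → 4 → 7 → 11

Answer: 11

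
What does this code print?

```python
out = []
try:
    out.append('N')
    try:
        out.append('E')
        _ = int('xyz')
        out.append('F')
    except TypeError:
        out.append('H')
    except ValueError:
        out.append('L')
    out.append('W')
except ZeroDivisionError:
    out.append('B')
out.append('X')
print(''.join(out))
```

Execution trace: 'N' (try body) → 'E' (inner try body) → 'L' (inner except ValueError) → 'W' (try body, no exception) → 'X' (after the try/except). Output: NELWX

Answer: NELWX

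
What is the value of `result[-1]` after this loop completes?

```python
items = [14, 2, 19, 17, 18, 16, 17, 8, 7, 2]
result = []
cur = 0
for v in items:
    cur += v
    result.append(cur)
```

Cumulative sum ends at 120
`result` takes the values: [] → [14] → [14, 16] → [14, 16, 35] → [14, 16, 35, 52] → [14, 16, 35, 52, 70] → [14, 16, 35, 52, 70, 86] → [14, 16, 35, 52, 70, 86, 103] → [14, 16, 35, 52, 70, 86, 103, 111] → [14, 16, 35, 52, 70, 86, 103, 111, 118] → [14, 16, 35, 52, 70, 86, 103, 111, 118, 120]
So `result[-1]` = 120

Answer: 120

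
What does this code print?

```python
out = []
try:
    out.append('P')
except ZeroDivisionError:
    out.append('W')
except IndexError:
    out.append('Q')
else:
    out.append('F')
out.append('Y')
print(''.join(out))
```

Execution trace: 'P' (try body, no exception) → 'F' (else) → 'Y' (after the try/except). Output: PFY

Answer: PFY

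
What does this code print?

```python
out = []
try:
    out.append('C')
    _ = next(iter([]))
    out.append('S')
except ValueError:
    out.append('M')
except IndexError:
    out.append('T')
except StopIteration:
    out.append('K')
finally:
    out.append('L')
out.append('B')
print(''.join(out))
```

Execution trace: 'C' (try body) → 'K' (except StopIteration) → 'L' (finally) → 'B' (after the try/except). Output: CKLB

Answer: CKLB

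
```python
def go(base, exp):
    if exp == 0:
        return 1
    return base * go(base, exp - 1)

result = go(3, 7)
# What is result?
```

go(3, 7) = 3 * 3 * 3 * 3 * 3 * 3 * 3 = 2187

Answer: 2187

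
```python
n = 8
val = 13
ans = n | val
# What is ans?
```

Trace:
`n = 8` → n = 8
`val = 13` → val = 13
`ans = n | val` → ans = 13
So ans = 13

Answer: 13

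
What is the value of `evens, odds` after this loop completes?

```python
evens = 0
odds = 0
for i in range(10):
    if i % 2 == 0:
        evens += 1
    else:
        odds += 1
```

Count evens and odds in range(10)
`evens, odds` takes the values: (0, 0) → (1, 0) → (1, 1) → (2, 1) → (2, 2) → (3, 2) → (3, 3) → (4, 3) → (4, 4) → (5, 4) → (5, 5)

Answer: 5, 5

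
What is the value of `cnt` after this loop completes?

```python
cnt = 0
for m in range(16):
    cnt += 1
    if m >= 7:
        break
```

Loop breaks when m reaches 7, cnt is 8
`cnt` takes the values: 0 → 1 → 2 → 3 → 4 → 5 → 6 → 7 → 8

Answer: 8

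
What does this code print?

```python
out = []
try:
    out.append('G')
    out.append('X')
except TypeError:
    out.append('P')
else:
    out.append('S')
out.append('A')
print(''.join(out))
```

Execution trace: 'G' (try body) → 'X' (try body, no exception) → 'S' (else) → 'A' (after the try/except). Output: GXSA

Answer: GXSA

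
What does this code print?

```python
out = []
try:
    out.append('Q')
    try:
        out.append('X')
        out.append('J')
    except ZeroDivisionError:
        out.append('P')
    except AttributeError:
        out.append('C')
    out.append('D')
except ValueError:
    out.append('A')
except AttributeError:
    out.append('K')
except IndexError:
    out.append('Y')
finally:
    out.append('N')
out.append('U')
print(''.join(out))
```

Execution trace: 'Q' (try body) → 'X' (inner try body) → 'J' (inner try body, no exception) → 'D' (try body, no exception) → 'N' (finally) → 'U' (after the try/except). Output: QXJDNU

Answer: QXJDNU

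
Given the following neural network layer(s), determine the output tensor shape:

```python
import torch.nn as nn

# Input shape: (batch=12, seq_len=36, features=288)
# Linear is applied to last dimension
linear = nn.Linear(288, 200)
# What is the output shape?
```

Input: (12, 36, 288) -> Output: (12, 36, 200)

Answer: (12, 36, 200)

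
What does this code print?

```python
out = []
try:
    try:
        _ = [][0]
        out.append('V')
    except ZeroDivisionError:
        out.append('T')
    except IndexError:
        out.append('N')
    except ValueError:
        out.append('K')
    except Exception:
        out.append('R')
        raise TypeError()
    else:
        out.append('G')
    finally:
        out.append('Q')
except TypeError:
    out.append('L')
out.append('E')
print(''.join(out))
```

Execution trace: 'N' (inner except IndexError) → 'Q' (inner finally) → 'E' (after the try/except). Output: NQE

Answer: NQE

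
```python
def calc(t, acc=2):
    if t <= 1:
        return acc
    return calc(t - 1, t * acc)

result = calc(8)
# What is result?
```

Accumulator trace (n, acc): (8, 2) -> (7, 16) -> (6, 112) -> (5, 672) -> (4, 3360) -> (3, 13440) -> (2, 40320) -> (1, 80640) -> return 80640

Answer: 80640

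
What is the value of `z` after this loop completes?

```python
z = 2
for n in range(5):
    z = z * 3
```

Multiply by 3, 5 times: 2 * 3^5 = 486
`z` takes the values: 2 → 6 → 18 → 54 → 162 → 486

Answer: 486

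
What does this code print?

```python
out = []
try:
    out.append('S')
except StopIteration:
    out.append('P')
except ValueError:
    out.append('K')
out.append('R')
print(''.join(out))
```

Execution trace: 'S' (try body, no exception) → 'R' (after the try/except). Output: SR

Answer: SR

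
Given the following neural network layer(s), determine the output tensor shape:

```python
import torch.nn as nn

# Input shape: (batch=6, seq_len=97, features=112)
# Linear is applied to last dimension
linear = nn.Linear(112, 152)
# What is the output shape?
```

Input: (6, 97, 112) -> Output: (6, 97, 152)

Answer: (6, 97, 152)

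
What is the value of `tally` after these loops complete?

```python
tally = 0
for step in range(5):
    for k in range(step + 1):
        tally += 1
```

Triangle: 1 + 2 + ... + 5
`tally` takes the values: 0 → 1 → 2 → 3 → 4 → 5 → 6 → 7 → 8 → 9 → 10 → 11 → 12 → 13 → 14 → 15

Answer: 15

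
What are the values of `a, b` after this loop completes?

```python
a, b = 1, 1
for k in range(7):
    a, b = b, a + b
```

Fibonacci: after 7 iterations
`a, b` takes the values: (1, 1) → (1, 2) → (2, 3) → (3, 5) → (5, 8) → (8, 13) → (13, 21) → (21, 34)

Answer: 21, 34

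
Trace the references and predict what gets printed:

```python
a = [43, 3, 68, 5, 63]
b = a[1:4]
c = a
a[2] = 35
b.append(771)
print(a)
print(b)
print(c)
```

Key concept: slice vs alias.
Step by step:
`a = [43, 3, 68, 5, 63]` → a = [43, 3, 68, 5, 63]
`b = a[1:4]` → b = [3, 68, 5]
`c = a` → c = [43, 3, 68, 5, 63] (same object as a)
`a[2] = 35` → a = [43, 3, 35, 5, 63] (same object as c); c = [43, 3, 35, 5, 63] (same object as a)
`b.append(771)` → b = [3, 68, 5, 771]
`print(a)` → prints [43, 3, 35, 5, 63]
`print(b)` → prints [3, 68, 5, 771]
`print(c)` → prints [43, 3, 35, 5, 63]

Answer:
[43, 3, 35, 5, 63]
[3, 68, 5, 771]
[43, 3, 35, 5, 63]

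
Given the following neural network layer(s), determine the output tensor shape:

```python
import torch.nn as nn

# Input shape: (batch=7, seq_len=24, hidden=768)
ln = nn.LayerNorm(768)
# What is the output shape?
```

Input: (7, 24, 768) -> Output: (7, 24, 768)

Answer: (7, 24, 768)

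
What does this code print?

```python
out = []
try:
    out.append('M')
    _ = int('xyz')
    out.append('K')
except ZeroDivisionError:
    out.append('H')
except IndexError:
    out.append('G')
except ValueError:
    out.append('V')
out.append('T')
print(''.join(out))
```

Execution trace: 'M' (try body) → 'V' (except ValueError) → 'T' (after the try/except). Output: MVT

Answer: MVT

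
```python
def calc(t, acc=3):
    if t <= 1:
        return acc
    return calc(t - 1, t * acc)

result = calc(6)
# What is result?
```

Accumulator trace (n, acc): (6, 3) -> (5, 18) -> (4, 90) -> (3, 360) -> (2, 1080) -> (1, 2160) -> return 2160

Answer: 2160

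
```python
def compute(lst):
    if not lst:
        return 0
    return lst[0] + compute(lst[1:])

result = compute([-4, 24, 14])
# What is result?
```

(-4) + 24 + 14 + 0 = 34

Answer: 34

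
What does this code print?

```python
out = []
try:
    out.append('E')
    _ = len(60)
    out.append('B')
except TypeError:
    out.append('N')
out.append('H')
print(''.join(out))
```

Execution trace: 'E' (try body) → 'N' (except TypeError) → 'H' (after the try/except). Output: ENH

Answer: ENH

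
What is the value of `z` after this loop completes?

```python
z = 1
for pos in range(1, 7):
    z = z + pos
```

Start at 1, add 1 through 6
`z` takes the values: 1 → 2 → 4 → 7 → 11 → 16 → 22

Answer: 22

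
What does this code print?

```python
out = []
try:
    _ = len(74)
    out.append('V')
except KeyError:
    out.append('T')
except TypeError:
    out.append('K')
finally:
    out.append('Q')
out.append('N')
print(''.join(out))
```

Execution trace: 'K' (except TypeError) → 'Q' (finally) → 'N' (after the try/except). Output: KQN

Answer: KQN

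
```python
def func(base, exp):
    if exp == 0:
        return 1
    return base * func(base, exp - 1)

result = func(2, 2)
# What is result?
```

func(2, 2) = 2 * 2 = 4

Answer: 4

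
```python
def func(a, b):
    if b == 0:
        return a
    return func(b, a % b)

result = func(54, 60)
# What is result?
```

func(54, 60) -> func(60, 54) -> func(54, 6) -> func(6, 0) -> 6

Answer: 6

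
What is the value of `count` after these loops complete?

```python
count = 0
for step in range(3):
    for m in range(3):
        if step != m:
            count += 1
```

3² - 3 (exclude diagonal)
`count` takes the values: 0 → 1 → 2 → 3 → 4 → 5 → 6

Answer: 6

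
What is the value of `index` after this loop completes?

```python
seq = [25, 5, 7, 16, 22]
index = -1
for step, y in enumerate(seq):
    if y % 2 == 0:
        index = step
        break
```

First even number index in [25, 5, 7, 16, 22]
`index` takes the values: -1 → 3

Answer: 3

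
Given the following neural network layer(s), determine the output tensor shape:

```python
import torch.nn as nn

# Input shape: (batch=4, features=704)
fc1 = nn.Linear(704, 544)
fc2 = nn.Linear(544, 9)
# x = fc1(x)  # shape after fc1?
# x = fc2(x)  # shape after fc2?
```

Input: (4, 704) -> after fc1: (4, 544) -> Output: (4, 9)

Answer: (4, 9)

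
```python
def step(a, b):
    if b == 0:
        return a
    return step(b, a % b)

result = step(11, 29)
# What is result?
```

step(11, 29) -> step(29, 11) -> step(11, 7) -> step(7, 4) -> step(4, 3) -> step(3, 1) -> step(1, 0) -> 1

Answer: 1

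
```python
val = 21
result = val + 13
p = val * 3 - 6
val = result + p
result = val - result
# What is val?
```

Trace:
`val = 21` → val = 21
`result = val + 13` → result = 34
`p = val * 3 - 6` → p = 57
`val = result + p` → val = 91
`result = val - result` → result = 57
So val = 91

Answer: 91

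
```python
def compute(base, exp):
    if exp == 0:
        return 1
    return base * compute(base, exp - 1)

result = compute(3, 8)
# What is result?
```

compute(3, 8) = 3 * 3 * 3 * 3 * 3 * 3 * 3 * 3 = 6561

Answer: 6561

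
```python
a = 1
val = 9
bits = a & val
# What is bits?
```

Trace:
`a = 1` → a = 1
`val = 9` → val = 9
`bits = a & val` → bits = 1
So bits = 1

Answer: 1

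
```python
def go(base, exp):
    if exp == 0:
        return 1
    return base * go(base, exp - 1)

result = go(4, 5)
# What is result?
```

go(4, 5) = 4 * 4 * 4 * 4 * 4 = 1024

Answer: 1024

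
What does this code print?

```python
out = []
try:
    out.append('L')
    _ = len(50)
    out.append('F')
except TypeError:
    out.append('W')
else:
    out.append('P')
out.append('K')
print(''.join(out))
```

Execution trace: 'L' (try body) → 'W' (except TypeError) → 'K' (after the try/except). Output: LWK

Answer: LWK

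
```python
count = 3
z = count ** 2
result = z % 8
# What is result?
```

Trace:
`count = 3` → count = 3
`z = count ** 2` → z = 9
`result = z % 8` → result = 1
So result = 1

Answer: 1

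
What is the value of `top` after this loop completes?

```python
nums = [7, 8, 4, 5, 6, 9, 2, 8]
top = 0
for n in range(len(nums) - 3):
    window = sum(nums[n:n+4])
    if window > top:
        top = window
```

Max sum of 4-element window in [7, 8, 4, 5, 6, 9, 2, 8]
`top` takes the values: 0 → 24 → 25

Answer: 25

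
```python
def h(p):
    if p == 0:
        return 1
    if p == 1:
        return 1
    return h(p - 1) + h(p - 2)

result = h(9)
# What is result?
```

Build up from base cases: h(0)=1, h(1)=1, h(2)=2, h(3)=3, h(4)=5, h(5)=8, h(6)=13, ..., h(9)=55

Answer: 55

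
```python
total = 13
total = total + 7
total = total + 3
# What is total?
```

Trace:
`total = 13` → total = 13
`total = total + 7` → total = 20
`total = total + 3` → total = 23
So total = 23

Answer: 23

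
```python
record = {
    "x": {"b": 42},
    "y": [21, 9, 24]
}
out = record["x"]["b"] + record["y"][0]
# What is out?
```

Trace:
`record = { ...` → record = {'x': {'b': 42}, 'y': [21, 9, 24]}
`out = record["x"]["b"] + record["y"][0]` → out = 63
So out = 63

Answer: 63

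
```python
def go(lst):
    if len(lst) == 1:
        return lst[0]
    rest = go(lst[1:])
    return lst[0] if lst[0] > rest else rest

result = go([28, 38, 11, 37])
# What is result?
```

Recursive max over [28, 38, 11, 37] = 38

Answer: 38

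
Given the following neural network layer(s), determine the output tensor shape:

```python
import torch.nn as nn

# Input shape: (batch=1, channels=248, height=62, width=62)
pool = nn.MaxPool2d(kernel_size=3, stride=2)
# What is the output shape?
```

Input: (1, 248, 62, 62) -> Output: (1, 248, 30, 30)

Answer: (1, 248, 30, 30)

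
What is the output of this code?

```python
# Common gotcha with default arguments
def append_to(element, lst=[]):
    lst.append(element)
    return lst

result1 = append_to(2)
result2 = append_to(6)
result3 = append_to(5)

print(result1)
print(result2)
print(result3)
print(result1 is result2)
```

Key concept: mutable default argument gotcha.
Step by step:
`result1 = append_to(2)` → result1 = [2]
`result2 = append_to(6)` → result1 = [2, 6] (same object as result2); result2 = [2, 6] (same object as result1)
`result3 = append_to(5)` → result1 = [2, 6, 5] (same object as result2, result3); result2 = [2, 6, 5] (same object as result1, result3); result3 = [2, 6, 5] (same object as result1, result2)
`print(result1)` → prints [2, 6, 5]
`print(result2)` → prints [2, 6, 5]
`print(result3)` → prints [2, 6, 5]
`print(result1 is result2)` → prints True

Answer:
[2, 6, 5]
[2, 6, 5]
[2, 6, 5]
True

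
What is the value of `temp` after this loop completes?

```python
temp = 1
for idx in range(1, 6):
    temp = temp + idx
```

Start at 1, add 1 through 5
`temp` takes the values: 1 → 2 → 4 → 7 → 11 → 16

Answer: 16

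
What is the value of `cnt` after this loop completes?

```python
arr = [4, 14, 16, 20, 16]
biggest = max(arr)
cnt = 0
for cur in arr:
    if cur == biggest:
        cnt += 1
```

Count of max value 20 in [4, 14, 16, 20, 16]
`cnt` takes the values: 0 → 1

Answer: 1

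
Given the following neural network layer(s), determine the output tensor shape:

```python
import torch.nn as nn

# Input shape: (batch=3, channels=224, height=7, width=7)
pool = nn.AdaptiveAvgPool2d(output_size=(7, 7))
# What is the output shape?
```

Input: (3, 224, 7, 7) -> Output: (3, 224, 7, 7)

Answer: (3, 224, 7, 7)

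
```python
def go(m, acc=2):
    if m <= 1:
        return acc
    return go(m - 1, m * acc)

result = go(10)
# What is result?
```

Accumulator trace (n, acc): (10, 2) -> (9, 20) -> (8, 180) -> (7, 1440) -> (6, 10080) -> (5, 60480) -> (4, 302400) -> (3, 1209600) -> (2, 3628800) -> (1, 7257600) -> return 7257600

Answer: 7257600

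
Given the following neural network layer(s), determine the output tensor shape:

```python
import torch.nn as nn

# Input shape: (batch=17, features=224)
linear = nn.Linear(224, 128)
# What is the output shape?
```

Input: (17, 224) -> Output: (17, 128)

Answer: (17, 128)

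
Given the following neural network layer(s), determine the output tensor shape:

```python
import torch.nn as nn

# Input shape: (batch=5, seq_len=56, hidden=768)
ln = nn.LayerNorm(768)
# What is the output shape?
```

Input: (5, 56, 768) -> Output: (5, 56, 768)

Answer: (5, 56, 768)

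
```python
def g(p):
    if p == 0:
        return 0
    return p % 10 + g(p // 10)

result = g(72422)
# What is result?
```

Sum of digits of 72422: 2 + 2 + 4 + 2 + 7 = 17

Answer: 17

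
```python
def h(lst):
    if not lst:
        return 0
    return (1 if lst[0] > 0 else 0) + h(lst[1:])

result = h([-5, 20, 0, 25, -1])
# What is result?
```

Count of positive elements in [-5, 20, 0, 25, -1] = 2

Answer: 2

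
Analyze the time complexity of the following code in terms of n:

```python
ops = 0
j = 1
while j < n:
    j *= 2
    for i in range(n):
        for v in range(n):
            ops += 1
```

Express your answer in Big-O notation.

Each loop level contributes: log n × n × n. Multiplying the contributions gives O(n^2 log n).

Answer: O(n^2 log n)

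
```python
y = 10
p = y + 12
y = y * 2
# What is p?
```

Trace:
`y = 10` → y = 10
`p = y + 12` → p = 22
`y = y * 2` → y = 20
So p = 22

Answer: 22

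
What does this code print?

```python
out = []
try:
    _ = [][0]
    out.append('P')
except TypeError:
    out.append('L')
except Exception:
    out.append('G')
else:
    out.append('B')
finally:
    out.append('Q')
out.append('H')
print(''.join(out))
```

Execution trace: 'G' (except Exception) → 'Q' (finally) → 'H' (after the try/except). Output: GQH

Answer: GQH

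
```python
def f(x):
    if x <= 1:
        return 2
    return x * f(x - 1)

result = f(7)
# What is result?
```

f(7) = 7 * 6 * 5 * 4 * 3 * 2 * 2 = 10080

Answer: 10080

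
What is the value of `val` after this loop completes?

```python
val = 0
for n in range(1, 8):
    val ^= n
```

XOR of 1 to 7
`val` takes the values: 0 → 1 → 3 → 0 → 4 → 1 → 7 → 0

Answer: 0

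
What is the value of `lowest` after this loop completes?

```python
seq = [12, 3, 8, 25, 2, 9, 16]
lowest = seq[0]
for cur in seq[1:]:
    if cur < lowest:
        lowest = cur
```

Minimum of [12, 3, 8, 25, 2, 9, 16]
`lowest` takes the values: 12 → 3 → 2

Answer: 2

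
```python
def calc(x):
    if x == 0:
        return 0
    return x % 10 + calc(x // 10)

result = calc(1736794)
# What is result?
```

Sum of digits of 1736794: 4 + 9 + 7 + 6 + 3 + 7 + 1 = 37

Answer: 37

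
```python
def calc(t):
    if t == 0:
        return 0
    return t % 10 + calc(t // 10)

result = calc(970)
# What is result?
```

Sum of digits of 970: 0 + 7 + 9 = 16

Answer: 16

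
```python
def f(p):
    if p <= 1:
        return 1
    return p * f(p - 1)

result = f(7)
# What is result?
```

f(7) = 7 * 6 * 5 * 4 * 3 * 2 * 1 = 5040

Answer: 5040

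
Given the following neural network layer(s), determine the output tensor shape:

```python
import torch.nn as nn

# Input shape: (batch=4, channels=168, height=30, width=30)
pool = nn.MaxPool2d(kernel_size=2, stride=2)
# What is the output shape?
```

Input: (4, 168, 30, 30) -> Output: (4, 168, 15, 15)

Answer: (4, 168, 15, 15)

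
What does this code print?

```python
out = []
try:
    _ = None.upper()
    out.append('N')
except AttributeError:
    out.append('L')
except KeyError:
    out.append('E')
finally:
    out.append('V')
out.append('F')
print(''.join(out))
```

Execution trace: 'L' (except AttributeError) → 'V' (finally) → 'F' (after the try/except). Output: LVF

Answer: LVF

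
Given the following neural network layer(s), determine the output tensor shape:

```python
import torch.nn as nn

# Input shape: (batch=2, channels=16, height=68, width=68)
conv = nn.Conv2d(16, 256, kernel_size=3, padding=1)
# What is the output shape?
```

Input: (2, 16, 68, 68) -> Output: (2, 256, 68, 68)

Answer: (2, 256, 68, 68)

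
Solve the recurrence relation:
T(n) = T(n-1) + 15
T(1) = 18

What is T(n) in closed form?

Unrolling: T(n) = T(1) + 15·(n-1) = 18 + 15(n-1) = 15n + 3.

Answer: T(n) = 15n + 3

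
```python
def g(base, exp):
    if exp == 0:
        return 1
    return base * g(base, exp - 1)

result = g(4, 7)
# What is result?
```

g(4, 7) = 4 * 4 * 4 * 4 * 4 * 4 * 4 = 16384

Answer: 16384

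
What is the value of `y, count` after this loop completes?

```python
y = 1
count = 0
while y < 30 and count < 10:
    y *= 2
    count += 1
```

Double until >= 30 or 10 iterations
`y, count` takes the values: (1, 0) → (2, 0) → (2, 1) → (4, 1) → (4, 2) → (8, 2) → (8, 3) → (16, 3) → (16, 4) → (32, 4) → (32, 5)

Answer: 32, 5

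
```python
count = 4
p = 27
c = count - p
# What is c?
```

Trace:
`count = 4` → count = 4
`p = 27` → p = 27
`c = count - p` → c = -23
So c = -23

Answer: -23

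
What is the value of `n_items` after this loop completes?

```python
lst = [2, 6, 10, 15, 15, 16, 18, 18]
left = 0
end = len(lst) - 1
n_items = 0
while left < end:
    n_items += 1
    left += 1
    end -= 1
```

Iterations until pointers meet (list length 8)
`n_items` takes the values: 0 → 1 → 2 → 3 → 4

Answer: 4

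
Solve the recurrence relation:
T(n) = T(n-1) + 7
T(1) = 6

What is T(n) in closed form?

Unrolling: T(n) = T(1) + 7·(n-1) = 6 + 7(n-1) = 7n - 1.

Answer: T(n) = 7n - 1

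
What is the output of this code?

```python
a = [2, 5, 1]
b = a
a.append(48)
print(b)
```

Key concept: basic list aliasing.
Step by step:
`a = [2, 5, 1]` → a = [2, 5, 1]
`b = a` → b = [2, 5, 1] (same object as a)
`a.append(48)` → a = [2, 5, 1, 48] (same object as b); b = [2, 5, 1, 48] (same object as a)
`print(b)` → prints [2, 5, 1, 48]

Answer: [2, 5, 1, 48]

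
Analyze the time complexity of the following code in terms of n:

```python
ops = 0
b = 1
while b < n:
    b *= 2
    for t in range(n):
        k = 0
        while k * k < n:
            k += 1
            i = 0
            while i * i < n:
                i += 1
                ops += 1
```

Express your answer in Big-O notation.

Each loop level contributes: log n × n × √n × √n. Multiplying the contributions gives O(n^2 log n).

Answer: O(n^2 log n)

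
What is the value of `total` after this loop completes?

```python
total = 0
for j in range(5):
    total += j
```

Sum of 0 to 4 = 10
`total` takes the values: 0 → 1 → 3 → 6 → 10

Answer: 10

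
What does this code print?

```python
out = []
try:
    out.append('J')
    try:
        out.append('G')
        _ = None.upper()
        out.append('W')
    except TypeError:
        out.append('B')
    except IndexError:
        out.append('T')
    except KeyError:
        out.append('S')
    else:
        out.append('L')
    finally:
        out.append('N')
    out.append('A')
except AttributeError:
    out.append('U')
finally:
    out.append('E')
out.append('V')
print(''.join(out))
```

Execution trace: 'J' (try body) → 'G' (inner try body) → 'N' (inner finally) → 'U' (except AttributeError) → 'E' (finally) → 'V' (after the try/except). Output: JGNUEV

Answer: JGNUEV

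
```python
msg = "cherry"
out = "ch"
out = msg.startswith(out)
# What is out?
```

Trace:
`msg = "cherry"` → msg = 'cherry'
`out = "ch"` → out = 'ch'
`out = msg.startswith(out)` → out = True
So out = True

Answer: True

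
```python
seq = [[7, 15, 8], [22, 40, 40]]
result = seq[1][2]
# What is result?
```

Trace:
`seq = [[7, 15, 8], [22, 40, 40]]` → seq = [[7, 15, 8], [22, 40, 40]]
`result = seq[1][2]` → result = 40
So result = 40

Answer: 40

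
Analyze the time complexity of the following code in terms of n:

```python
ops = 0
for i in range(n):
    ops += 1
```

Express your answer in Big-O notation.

Each loop level contributes: n. Multiplying the contributions gives O(n).

Answer: O(n)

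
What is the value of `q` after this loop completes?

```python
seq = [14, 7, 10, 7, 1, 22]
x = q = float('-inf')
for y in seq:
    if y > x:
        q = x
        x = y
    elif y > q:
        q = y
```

Second largest (with repeats) in [14, 7, 10, 7, 1, 22]
`q` takes the values: -inf → 7 → 10 → 14

Answer: 14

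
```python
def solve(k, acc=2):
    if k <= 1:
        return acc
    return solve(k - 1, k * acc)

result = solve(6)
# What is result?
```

Accumulator trace (n, acc): (6, 2) -> (5, 12) -> (4, 60) -> (3, 240) -> (2, 720) -> (1, 1440) -> return 1440

Answer: 1440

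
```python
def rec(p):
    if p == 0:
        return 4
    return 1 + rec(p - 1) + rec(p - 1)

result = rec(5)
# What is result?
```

rec(p) = 1 + 2·rec(p-1), rec(0)=4. Closed form: (4+1)·2^5 - 1 = 159.

Answer: 159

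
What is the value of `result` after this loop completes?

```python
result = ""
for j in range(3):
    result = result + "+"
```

Repeat '+' 3 times
`result` takes the values: "" → "+" → "++" → "+++"

Answer: "+++"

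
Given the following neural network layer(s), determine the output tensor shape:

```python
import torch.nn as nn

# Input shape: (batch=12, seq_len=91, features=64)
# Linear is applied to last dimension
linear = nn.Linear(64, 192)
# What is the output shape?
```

Input: (12, 91, 64) -> Output: (12, 91, 192)

Answer: (12, 91, 192)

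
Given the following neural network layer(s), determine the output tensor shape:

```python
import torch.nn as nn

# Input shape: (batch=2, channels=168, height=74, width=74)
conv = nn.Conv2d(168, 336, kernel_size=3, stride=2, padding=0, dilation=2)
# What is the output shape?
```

Input: (2, 168, 74, 74) -> Output: (2, 336, 35, 35)

Answer: (2, 336, 35, 35)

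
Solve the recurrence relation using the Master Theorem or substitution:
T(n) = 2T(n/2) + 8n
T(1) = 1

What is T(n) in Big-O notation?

By Master Theorem: a=2, b=2, f(n)=8n. Since log_2(2) = 1 and f(n) = Θ(n^1), Case 2 applies. T(n) = O(n log n).

Answer: O(n log n)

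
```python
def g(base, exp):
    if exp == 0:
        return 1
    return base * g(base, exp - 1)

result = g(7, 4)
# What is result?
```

g(7, 4) = 7 * 7 * 7 * 7 = 2401

Answer: 2401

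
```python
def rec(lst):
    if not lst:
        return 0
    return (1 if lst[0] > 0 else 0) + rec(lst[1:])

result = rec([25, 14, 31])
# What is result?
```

Count of positive elements in [25, 14, 31] = 3

Answer: 3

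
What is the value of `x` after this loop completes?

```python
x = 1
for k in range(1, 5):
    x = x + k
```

Start at 1, add 1 through 4
`x` takes the values: 1 → 2 → 4 → 7 → 11

Answer: 11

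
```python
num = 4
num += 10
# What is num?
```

Trace:
`num = 4` → num = 4
`num += 10` → num = 14
So num = 14

Answer: 14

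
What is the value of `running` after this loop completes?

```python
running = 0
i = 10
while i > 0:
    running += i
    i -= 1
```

Sum 10 down to 1
`running` takes the values: 0 → 10 → 19 → 27 → 34 → 40 → 45 → 49 → 52 → 54 → 55

Answer: 55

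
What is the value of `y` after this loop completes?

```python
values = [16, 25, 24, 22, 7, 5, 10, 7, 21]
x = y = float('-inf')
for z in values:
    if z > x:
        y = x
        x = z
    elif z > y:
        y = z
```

Second largest (with repeats) in [16, 25, 24, 22, 7, 5, 10, 7, 21]
`y` takes the values: -inf → 16 → 24

Answer: 24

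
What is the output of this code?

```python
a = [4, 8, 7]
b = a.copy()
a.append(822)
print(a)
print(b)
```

Key concept: list.copy() creates independent copy.
Step by step:
`a = [4, 8, 7]` → a = [4, 8, 7]
`b = a.copy()` → b = [4, 8, 7]
`a.append(822)` → a = [4, 8, 7, 822]
`print(a)` → prints [4, 8, 7, 822]
`print(b)` → prints [4, 8, 7]

Answer:
[4, 8, 7, 822]
[4, 8, 7]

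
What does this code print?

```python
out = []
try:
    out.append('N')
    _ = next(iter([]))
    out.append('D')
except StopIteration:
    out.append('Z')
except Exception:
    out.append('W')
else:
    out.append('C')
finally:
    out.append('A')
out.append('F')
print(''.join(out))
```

Execution trace: 'N' (try body) → 'Z' (except StopIteration) → 'A' (finally) → 'F' (after the try/except). Output: NZAF

Answer: NZAF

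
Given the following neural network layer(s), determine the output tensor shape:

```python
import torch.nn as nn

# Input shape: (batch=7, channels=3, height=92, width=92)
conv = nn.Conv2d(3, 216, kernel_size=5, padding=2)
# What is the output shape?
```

Input: (7, 3, 92, 92) -> Output: (7, 216, 92, 92)

Answer: (7, 216, 92, 92)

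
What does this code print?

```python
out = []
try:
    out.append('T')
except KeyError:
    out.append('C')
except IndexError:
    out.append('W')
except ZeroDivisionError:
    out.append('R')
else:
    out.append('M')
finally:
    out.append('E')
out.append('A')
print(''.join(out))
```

Execution trace: 'T' (try body, no exception) → 'M' (else) → 'E' (finally) → 'A' (after the try/except). Output: TMEA

Answer: TMEA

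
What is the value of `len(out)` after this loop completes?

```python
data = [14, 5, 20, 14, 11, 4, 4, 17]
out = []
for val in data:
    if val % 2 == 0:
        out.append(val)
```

Count even numbers in [14, 5, 20, 14, 11, 4, 4, 17]
`out` takes the values: [] → [14] → [14, 20] → [14, 20, 14] → [14, 20, 14, 4] → [14, 20, 14, 4, 4]
So `len(out)` = 5

Answer: 5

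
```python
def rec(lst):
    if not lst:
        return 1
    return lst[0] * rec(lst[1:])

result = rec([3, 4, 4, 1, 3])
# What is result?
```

Product over [3, 4, 4, 1, 3] = 3 * 4 * 4 * 1 * 3 = 144

Answer: 144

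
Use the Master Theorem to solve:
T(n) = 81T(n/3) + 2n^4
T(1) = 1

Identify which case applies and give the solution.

a=81, b=3, f(n)=2n^4. log_3(81) = 4. Since c=4 = 4, Case 2 applies: T(n) = Θ(n^log_b(a) · log n) = O(n^4 log n).

Answer: O(n^4 log n) - Case 2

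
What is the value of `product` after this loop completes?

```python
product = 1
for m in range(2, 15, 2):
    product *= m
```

Product of even numbers 2 to 14
`product` takes the values: 1 → 2 → 8 → 48 → 384 → 3840 → 46080 → 645120

Answer: 645120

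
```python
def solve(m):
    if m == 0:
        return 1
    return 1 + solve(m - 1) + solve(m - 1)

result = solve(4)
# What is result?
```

solve(m) = 1 + 2·solve(m-1), solve(0)=1. Closed form: (1+1)·2^4 - 1 = 31.

Answer: 31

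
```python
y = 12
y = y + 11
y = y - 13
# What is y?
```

Trace:
`y = 12` → y = 12
`y = y + 11` → y = 23
`y = y - 13` → y = 10
So y = 10

Answer: 10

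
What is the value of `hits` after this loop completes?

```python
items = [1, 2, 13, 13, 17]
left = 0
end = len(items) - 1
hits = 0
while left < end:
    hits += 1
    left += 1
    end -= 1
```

Iterations until pointers meet (list length 5)
`hits` takes the values: 0 → 1 → 2

Answer: 2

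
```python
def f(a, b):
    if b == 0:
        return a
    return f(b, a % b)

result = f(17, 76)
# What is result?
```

f(17, 76) -> f(76, 17) -> f(17, 8) -> f(8, 1) -> f(1, 0) -> 1

Answer: 1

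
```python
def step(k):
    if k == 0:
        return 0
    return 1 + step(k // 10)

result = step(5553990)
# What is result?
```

Count of digits of 5553990: 7

Answer: 7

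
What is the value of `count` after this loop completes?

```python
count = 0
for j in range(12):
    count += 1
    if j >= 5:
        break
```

Loop breaks when j reaches 5, count is 6
`count` takes the values: 0 → 1 → 2 → 3 → 4 → 5 → 6

Answer: 6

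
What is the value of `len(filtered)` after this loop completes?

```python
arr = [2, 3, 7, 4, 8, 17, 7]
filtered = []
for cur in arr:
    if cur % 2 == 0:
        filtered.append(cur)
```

Count even numbers in [2, 3, 7, 4, 8, 17, 7]
`filtered` takes the values: [] → [2] → [2, 4] → [2, 4, 8]
So `len(filtered)` = 3

Answer: 3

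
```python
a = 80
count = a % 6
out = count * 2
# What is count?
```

Trace:
`a = 80` → a = 80
`count = a % 6` → count = 2
`out = count * 2` → out = 4
So count = 2

Answer: 2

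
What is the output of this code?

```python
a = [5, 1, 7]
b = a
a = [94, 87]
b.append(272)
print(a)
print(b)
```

Key concept: rebinding vs mutation: a is rebound to a new list, b still points at the original.
Step by step:
`a = [5, 1, 7]` → a = [5, 1, 7]
`b = a` → b = [5, 1, 7] (same object as a)
`a = [94, 87]` → a = [94, 87]
`b.append(272)` → b = [5, 1, 7, 272]
`print(a)` → prints [94, 87]
`print(b)` → prints [5, 1, 7, 272]

Answer:
[94, 87]
[5, 1, 7, 272]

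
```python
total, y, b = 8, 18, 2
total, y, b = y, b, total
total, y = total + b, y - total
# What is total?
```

Trace:
`total, y, b = 8, 18, 2` → total = 8; y = 18; b = 2
`total, y, b = y, b, total` → total = 18; y = 2; b = 8
`total, y = total + b, y - total` → total = 26; y = -16
So total = 26

Answer: 26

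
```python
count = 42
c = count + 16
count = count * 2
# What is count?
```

Trace:
`count = 42` → count = 42
`c = count + 16` → c = 58
`count = count * 2` → count = 84
So count = 84

Answer: 84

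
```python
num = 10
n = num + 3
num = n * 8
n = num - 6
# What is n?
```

Trace:
`num = 10` → num = 10
`n = num + 3` → n = 13
`num = n * 8` → num = 104
`n = num - 6` → n = 98
So n = 98

Answer: 98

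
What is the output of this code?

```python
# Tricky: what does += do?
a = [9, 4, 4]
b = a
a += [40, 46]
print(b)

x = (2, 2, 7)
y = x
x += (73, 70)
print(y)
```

Key concept: += behavior differs for mutable vs immutable.
Step by step:
`a = [9, 4, 4]` → a = [9, 4, 4]
`b = a` → b = [9, 4, 4] (same object as a)
`a += [40, 46]` → a = [9, 4, 4, 40, 46] (same object as b); b = [9, 4, 4, 40, 46] (same object as a)
`print(b)` → prints [9, 4, 4, 40, 46]
`x = (2, 2, 7)` → x = (2, 2, 7)
`y = x` → y = (2, 2, 7)
`x += (73, 70)` → x = (2, 2, 7, 73, 70)
`print(y)` → prints (2, 2, 7)

Answer:
[9, 4, 4, 40, 46]
(2, 2, 7)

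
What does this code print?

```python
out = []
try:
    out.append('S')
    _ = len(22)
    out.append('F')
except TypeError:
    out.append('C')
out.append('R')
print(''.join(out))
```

Execution trace: 'S' (try body) → 'C' (except TypeError) → 'R' (after the try/except). Output: SCR

Answer: SCR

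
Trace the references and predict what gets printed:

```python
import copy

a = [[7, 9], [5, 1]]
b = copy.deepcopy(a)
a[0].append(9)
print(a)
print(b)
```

Key concept: deep copy is fully independent.
Step by step:
`a = [[7, 9], [5, 1]]` → a = [[7, 9], [5, 1]]
`b = copy.deepcopy(a)` → b = [[7, 9], [5, 1]]
`a[0].append(9)` → a = [[7, 9, 9], [5, 1]]
`print(a)` → prints [[7, 9, 9], [5, 1]]
`print(b)` → prints [[7, 9], [5, 1]]

Answer:
[[7, 9, 9], [5, 1]]
[[7, 9], [5, 1]]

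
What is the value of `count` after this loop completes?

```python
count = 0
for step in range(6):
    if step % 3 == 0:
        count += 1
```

Count numbers divisible by 3 in range(6)
`count` takes the values: 0 → 1 → 2

Answer: 2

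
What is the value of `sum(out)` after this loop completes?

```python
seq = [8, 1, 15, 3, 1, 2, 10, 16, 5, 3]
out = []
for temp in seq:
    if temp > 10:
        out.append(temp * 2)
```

Sum of doubled values > 10
`out` takes the values: [] → [30] → [30, 32]
So `sum(out)` = 62

Answer: 62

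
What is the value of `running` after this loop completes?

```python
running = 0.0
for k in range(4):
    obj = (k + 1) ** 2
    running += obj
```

Sum of squared losses 1² + 2² + ... + 4²
`running` takes the values: 0.0 → 1.0 → 5.0 → 14.0 → 30.0

Answer: 30.0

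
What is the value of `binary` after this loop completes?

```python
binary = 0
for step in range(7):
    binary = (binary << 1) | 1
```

Build 7 consecutive 1-bits: 0b1111111
`binary` takes the values: 0 → 1 → 3 → 7 → 15 → 31 → 63 → 127

Answer: 127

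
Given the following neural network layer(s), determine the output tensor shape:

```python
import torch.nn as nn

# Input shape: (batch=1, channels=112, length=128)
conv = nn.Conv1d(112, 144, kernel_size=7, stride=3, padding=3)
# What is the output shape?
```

Input: (1, 112, 128) -> Output: (1, 144, 43)

Answer: (1, 144, 43)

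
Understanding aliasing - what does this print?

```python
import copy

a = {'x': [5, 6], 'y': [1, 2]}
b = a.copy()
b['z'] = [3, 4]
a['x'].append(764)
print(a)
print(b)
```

Key concept: shallow copy of dict with mutable values.
Step by step:
`a = {'x': [5, 6], 'y': [1, 2]}` → a = {'x': [5, 6], 'y': [1, 2]}
`b = a.copy()` → b = {'x': [5, 6], 'y': [1, 2]}
`b['z'] = [3, 4]` → b = {'x': [5, 6], 'y': [1, 2], 'z': [3, 4]}
`a['x'].append(764)` → a = {'x': [5, 6, 764], 'y': [1, 2]}; b = {'x': [5, 6, 764], 'y': [1, 2], 'z': [3, 4]}
`print(a)` → prints {'x': [5, 6, 764], 'y': [1, 2]}
`print(b)` → prints {'x': [5, 6, 764], 'y': [1, 2], 'z': [3, 4]}

Answer:
{'x': [5, 6, 764], 'y': [1, 2]}
{'x': [5, 6, 764], 'y': [1, 2], 'z': [3, 4]}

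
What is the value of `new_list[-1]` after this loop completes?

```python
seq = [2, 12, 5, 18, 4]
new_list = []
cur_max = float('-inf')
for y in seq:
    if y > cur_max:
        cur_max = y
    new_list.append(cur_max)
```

Running max ends at 18
`new_list` takes the values: [] → [2] → [2, 12] → [2, 12, 12] → [2, 12, 12, 18] → [2, 12, 12, 18, 18]
So `new_list[-1]` = 18

Answer: 18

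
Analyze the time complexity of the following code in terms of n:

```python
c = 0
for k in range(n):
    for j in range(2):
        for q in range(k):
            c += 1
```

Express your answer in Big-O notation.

Each loop level contributes: n × 1 × n. Multiplying the contributions gives O(n^2).

Answer: O(n^2)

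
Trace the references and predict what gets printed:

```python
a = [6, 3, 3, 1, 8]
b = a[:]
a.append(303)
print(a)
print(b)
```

Key concept: slice [:] creates copy.
Step by step:
`a = [6, 3, 3, 1, 8]` → a = [6, 3, 3, 1, 8]
`b = a[:]` → b = [6, 3, 3, 1, 8]
`a.append(303)` → a = [6, 3, 3, 1, 8, 303]
`print(a)` → prints [6, 3, 3, 1, 8, 303]
`print(b)` → prints [6, 3, 3, 1, 8]

Answer:
[6, 3, 3, 1, 8, 303]
[6, 3, 3, 1, 8]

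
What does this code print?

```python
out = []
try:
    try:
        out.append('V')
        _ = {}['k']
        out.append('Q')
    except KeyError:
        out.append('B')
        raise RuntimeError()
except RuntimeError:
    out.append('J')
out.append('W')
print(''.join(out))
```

Execution trace: 'V' (inner try body) → 'B' (inner except KeyError) → 'J' (outer except RuntimeError) → 'W' (after the try/except). Output: VBJW

Answer: VBJW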